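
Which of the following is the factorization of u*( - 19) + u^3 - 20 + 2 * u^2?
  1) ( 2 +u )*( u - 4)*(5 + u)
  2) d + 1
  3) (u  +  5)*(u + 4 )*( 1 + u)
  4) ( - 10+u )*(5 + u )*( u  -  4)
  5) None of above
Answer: 5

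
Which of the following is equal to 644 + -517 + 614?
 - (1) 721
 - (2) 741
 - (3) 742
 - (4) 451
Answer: 2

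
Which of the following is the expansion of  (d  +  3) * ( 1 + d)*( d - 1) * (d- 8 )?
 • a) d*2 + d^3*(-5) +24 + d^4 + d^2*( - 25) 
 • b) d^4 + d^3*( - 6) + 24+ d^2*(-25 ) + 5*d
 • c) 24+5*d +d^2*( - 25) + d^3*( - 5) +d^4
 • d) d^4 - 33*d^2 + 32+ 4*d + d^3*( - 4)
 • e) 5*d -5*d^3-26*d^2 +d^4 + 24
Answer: c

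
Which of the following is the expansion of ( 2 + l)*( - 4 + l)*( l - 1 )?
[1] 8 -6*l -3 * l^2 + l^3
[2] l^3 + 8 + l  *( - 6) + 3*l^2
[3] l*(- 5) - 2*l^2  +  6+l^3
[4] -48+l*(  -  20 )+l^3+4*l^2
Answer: 1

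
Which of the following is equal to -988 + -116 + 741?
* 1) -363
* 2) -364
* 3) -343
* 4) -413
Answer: 1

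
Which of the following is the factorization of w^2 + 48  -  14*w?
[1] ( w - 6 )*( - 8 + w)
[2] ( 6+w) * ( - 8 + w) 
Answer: 1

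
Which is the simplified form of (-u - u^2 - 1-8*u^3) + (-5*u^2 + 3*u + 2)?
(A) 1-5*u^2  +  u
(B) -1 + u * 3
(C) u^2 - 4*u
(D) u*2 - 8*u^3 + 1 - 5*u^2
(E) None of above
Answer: E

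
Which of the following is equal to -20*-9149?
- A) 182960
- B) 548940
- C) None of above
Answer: C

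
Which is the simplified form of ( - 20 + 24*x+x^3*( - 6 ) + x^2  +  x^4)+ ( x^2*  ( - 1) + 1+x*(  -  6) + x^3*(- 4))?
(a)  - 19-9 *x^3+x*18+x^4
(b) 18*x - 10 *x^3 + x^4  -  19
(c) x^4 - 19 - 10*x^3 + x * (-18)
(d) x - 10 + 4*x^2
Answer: b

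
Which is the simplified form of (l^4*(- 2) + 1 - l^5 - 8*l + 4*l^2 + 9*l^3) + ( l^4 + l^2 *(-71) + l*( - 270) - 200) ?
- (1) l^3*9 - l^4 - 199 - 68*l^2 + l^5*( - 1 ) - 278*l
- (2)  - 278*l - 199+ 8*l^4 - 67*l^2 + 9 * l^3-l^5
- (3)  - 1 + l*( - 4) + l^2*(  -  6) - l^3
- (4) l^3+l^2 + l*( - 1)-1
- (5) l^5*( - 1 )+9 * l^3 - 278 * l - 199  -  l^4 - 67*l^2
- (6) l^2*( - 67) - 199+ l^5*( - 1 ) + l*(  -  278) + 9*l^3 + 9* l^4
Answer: 5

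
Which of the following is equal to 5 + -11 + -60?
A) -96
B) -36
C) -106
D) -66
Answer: D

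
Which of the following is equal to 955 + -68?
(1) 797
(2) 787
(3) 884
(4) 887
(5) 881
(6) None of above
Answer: 4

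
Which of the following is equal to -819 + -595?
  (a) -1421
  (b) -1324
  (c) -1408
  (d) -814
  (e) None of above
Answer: e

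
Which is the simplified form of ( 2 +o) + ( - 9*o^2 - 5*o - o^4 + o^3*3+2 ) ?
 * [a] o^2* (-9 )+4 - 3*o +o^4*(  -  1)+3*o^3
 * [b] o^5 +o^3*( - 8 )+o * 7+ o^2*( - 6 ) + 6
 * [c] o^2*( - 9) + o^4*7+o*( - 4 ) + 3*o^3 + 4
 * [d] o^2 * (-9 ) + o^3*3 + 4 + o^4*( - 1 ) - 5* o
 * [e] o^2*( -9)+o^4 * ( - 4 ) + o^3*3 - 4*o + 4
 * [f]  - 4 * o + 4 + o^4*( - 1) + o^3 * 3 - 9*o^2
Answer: f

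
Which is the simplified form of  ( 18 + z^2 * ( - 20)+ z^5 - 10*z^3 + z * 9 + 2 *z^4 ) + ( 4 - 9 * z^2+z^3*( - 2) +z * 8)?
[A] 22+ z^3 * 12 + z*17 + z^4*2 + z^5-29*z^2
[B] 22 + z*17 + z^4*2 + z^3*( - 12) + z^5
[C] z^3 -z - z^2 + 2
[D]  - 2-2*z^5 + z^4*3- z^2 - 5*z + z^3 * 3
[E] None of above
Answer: E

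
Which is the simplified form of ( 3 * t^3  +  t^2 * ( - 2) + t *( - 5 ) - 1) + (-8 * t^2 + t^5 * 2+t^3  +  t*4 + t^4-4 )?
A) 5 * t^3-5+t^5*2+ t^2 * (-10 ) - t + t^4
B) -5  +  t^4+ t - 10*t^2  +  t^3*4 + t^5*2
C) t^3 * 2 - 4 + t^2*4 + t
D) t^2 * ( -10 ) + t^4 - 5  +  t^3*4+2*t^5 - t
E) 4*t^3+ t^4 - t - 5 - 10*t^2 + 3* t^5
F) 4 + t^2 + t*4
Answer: D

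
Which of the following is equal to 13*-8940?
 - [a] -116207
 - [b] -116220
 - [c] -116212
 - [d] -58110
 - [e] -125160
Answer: b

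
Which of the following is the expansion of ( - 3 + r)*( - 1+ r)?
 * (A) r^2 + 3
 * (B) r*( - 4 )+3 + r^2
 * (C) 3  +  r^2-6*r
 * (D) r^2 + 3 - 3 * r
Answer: B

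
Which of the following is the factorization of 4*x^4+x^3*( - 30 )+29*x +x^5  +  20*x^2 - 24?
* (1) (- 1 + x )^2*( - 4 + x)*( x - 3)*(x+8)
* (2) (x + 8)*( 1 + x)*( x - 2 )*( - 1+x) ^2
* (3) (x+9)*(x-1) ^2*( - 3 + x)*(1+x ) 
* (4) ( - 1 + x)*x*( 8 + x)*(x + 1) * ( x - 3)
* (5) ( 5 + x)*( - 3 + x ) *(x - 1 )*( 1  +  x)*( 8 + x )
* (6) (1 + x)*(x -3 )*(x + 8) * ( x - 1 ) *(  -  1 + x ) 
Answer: 6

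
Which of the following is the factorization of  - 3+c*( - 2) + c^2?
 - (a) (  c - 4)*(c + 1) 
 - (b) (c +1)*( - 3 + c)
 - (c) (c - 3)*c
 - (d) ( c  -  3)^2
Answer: b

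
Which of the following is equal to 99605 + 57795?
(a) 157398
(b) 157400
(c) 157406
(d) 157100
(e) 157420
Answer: b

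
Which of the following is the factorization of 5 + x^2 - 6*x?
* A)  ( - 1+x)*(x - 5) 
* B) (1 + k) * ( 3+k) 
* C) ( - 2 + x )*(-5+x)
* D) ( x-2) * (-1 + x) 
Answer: A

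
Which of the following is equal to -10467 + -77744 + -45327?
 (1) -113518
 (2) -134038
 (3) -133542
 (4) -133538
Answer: 4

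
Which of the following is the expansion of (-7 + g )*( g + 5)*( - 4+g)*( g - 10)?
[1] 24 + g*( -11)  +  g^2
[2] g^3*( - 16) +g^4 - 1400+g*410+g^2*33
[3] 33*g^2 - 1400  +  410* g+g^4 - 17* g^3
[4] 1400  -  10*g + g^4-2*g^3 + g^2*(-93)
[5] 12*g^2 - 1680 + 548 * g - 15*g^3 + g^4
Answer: 2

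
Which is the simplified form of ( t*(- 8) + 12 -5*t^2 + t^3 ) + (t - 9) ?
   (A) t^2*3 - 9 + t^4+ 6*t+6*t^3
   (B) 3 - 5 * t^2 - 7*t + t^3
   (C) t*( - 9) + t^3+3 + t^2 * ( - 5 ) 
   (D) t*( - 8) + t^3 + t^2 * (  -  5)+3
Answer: B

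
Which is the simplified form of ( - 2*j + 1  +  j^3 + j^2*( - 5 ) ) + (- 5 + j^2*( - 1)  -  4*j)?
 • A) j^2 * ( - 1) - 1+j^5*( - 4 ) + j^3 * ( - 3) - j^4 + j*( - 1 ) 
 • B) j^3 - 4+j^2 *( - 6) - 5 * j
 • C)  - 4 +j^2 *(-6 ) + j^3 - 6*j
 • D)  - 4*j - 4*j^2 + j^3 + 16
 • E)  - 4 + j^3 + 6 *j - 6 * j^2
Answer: C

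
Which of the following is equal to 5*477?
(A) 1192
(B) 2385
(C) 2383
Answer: B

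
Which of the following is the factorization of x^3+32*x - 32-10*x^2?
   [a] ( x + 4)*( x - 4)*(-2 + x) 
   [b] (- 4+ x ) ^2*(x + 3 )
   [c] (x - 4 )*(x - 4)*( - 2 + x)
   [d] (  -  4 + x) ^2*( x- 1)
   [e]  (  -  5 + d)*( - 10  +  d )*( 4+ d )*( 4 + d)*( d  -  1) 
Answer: c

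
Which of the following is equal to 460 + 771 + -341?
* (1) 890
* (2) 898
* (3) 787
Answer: 1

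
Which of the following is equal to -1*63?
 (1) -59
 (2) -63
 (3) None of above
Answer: 2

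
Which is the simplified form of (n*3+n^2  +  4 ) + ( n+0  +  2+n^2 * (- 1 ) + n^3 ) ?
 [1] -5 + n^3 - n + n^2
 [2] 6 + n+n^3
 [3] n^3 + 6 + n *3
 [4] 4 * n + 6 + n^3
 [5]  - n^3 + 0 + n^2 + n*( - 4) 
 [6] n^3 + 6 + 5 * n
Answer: 4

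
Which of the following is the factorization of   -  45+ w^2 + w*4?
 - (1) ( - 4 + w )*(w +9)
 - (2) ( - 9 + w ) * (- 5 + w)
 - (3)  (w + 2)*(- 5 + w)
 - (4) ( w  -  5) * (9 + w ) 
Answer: 4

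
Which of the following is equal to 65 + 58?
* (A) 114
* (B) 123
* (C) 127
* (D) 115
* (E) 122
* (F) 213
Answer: B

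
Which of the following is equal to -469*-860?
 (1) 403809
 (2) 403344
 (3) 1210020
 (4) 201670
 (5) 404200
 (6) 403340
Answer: 6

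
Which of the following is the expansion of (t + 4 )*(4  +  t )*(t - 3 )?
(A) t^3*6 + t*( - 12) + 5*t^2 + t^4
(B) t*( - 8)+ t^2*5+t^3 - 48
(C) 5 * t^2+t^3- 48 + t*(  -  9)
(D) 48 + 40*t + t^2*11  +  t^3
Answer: B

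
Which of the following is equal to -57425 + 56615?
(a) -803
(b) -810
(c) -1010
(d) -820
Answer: b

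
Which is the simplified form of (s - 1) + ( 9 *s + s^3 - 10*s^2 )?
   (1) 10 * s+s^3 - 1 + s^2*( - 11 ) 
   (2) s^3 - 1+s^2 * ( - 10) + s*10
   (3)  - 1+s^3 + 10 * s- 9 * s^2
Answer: 2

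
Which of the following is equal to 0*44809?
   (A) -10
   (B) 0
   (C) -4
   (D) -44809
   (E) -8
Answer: B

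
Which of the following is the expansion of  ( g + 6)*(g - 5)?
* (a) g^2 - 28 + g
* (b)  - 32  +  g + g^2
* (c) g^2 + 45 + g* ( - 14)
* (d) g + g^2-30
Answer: d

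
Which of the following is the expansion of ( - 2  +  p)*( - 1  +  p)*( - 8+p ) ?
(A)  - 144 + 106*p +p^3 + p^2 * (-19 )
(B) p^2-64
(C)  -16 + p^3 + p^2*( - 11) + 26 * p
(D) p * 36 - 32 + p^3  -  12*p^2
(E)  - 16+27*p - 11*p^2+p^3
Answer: C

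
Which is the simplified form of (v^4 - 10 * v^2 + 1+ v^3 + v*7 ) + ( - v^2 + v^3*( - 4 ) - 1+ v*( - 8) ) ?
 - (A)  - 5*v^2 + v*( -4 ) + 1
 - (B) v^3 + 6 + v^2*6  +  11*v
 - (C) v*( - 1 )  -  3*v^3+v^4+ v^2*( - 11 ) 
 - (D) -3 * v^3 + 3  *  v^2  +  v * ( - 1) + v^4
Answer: C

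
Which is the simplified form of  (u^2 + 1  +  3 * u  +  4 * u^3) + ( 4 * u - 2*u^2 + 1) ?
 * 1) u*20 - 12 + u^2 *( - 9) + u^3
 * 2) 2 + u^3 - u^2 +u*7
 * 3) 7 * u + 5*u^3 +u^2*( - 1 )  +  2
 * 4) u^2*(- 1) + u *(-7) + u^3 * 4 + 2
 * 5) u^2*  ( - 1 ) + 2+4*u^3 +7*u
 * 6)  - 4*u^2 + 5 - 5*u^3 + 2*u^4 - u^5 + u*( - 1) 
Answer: 5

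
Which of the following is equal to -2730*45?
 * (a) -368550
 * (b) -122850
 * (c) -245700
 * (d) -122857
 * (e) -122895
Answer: b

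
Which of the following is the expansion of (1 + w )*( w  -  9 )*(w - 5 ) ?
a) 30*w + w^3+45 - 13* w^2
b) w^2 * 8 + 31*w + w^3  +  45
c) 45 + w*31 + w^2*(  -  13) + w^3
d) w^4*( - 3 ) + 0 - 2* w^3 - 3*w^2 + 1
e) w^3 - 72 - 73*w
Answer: c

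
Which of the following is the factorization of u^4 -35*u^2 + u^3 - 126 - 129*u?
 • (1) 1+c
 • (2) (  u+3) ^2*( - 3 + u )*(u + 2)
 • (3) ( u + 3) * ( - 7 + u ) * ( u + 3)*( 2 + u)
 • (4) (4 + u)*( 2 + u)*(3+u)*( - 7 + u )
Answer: 3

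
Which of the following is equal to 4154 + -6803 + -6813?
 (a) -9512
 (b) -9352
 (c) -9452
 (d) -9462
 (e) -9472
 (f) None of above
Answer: d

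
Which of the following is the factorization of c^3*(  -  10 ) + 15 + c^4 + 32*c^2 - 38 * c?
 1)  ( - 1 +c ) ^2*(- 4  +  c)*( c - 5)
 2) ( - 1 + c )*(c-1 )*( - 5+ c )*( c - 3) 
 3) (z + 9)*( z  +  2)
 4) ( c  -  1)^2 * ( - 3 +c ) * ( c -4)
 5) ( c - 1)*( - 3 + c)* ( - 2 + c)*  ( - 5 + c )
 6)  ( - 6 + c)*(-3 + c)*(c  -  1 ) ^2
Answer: 2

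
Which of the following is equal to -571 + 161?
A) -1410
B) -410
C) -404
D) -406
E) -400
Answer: B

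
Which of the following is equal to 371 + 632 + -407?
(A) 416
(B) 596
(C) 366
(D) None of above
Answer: B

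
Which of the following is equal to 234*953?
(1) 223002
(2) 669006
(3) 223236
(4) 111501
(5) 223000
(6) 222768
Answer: 1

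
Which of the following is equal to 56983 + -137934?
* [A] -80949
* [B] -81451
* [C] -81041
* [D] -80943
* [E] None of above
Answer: E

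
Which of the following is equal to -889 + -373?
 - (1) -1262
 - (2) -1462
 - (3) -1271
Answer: 1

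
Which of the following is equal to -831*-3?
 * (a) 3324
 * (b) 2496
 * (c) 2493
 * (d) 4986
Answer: c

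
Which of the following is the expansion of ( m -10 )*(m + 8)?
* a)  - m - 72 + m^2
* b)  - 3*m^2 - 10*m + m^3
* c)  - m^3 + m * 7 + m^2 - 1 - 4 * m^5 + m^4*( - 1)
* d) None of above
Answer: d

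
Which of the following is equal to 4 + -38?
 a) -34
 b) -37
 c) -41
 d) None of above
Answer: a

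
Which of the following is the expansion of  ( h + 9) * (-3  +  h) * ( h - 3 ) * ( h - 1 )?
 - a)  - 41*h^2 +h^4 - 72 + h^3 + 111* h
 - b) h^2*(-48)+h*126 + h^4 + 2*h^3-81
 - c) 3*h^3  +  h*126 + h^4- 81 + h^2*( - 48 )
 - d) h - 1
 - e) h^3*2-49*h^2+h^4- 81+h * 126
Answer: b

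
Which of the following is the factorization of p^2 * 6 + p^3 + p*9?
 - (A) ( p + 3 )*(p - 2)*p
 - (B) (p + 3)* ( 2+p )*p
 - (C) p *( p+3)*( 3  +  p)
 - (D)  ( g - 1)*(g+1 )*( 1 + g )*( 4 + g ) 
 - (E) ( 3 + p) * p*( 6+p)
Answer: C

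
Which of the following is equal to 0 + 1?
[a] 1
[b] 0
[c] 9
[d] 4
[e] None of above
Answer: a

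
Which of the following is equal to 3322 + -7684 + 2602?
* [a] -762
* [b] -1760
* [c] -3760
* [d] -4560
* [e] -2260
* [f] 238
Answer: b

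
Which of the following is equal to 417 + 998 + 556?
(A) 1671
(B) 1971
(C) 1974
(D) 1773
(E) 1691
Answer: B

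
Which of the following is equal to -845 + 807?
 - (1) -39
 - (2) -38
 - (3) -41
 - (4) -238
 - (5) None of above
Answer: 2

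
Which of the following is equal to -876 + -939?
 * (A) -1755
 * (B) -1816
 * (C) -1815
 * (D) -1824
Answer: C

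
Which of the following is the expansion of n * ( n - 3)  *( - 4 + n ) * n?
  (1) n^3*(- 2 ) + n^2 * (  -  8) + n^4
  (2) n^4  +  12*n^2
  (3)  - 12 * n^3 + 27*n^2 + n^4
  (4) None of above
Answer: 4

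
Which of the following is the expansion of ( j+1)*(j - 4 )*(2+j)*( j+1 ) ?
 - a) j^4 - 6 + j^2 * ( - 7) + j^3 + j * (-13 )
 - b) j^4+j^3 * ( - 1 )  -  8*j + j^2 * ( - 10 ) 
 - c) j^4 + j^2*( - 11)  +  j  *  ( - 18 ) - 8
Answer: c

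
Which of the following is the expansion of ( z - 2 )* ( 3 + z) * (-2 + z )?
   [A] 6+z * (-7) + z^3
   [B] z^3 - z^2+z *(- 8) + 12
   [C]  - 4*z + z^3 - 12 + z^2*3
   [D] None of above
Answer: B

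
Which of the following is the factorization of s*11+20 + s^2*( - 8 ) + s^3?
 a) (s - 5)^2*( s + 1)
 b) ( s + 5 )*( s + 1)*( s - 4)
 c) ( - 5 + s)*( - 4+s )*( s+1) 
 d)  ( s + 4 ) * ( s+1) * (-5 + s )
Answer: c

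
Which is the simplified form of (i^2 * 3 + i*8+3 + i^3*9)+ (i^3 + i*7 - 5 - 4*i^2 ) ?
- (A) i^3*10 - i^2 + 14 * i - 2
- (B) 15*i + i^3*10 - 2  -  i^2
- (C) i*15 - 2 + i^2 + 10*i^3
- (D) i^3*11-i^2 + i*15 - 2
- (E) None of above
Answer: B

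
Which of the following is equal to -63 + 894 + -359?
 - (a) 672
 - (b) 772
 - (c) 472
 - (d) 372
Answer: c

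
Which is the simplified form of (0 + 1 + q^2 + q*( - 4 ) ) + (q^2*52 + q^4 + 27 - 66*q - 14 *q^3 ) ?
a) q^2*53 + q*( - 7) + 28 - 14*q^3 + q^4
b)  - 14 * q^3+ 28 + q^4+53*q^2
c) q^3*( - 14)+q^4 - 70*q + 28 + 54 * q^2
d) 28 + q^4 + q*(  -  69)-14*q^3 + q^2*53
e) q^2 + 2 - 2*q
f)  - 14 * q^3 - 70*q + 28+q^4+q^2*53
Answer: f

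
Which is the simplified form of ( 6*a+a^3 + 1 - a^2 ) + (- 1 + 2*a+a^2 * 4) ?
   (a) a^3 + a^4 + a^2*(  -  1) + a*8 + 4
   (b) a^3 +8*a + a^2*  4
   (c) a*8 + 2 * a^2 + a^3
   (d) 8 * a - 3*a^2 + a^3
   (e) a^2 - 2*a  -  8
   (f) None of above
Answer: f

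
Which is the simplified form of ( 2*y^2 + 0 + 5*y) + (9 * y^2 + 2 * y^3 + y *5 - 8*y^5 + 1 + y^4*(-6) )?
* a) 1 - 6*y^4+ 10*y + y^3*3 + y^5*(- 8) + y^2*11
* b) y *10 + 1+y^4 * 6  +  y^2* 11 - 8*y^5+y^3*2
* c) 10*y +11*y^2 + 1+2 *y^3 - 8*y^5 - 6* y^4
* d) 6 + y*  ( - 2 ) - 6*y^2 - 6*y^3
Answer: c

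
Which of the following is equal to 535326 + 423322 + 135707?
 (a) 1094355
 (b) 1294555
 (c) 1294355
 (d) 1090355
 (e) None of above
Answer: a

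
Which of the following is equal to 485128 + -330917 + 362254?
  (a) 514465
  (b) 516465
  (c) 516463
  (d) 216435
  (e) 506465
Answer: b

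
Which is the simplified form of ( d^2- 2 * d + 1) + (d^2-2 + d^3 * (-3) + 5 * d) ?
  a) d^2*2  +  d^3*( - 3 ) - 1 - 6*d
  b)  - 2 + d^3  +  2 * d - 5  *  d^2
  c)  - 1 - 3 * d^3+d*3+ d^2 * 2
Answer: c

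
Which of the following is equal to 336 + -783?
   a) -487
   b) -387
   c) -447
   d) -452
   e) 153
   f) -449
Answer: c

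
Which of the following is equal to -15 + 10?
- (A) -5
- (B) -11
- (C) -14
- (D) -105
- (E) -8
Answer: A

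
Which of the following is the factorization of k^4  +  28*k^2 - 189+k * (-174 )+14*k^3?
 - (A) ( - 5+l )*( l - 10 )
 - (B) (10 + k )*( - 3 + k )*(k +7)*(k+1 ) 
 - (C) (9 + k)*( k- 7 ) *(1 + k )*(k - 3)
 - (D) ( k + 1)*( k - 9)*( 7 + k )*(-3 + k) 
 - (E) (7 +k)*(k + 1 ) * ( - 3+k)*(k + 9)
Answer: E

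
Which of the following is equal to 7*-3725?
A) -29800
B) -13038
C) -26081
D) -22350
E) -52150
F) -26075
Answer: F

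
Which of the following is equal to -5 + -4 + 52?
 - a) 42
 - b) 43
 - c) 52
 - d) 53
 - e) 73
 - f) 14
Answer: b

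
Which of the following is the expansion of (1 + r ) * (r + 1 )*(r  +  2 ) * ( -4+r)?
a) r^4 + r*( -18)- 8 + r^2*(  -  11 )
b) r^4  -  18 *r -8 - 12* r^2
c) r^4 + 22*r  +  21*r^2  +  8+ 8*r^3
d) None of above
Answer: a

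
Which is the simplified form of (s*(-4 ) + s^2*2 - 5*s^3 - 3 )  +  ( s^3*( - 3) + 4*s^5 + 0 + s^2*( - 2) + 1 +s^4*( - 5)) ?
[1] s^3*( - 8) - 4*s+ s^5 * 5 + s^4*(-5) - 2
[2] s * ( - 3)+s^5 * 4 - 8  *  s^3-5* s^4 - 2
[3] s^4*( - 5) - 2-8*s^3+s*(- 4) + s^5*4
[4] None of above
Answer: 3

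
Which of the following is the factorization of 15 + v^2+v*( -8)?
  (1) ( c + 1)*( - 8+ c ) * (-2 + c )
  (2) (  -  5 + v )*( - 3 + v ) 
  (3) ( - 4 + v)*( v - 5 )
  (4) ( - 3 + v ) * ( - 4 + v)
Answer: 2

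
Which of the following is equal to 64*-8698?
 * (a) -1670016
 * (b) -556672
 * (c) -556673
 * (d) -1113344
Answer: b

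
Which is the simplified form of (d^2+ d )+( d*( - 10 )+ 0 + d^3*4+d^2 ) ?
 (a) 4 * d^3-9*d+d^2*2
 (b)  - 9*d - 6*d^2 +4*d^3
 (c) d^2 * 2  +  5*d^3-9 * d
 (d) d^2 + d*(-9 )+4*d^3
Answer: a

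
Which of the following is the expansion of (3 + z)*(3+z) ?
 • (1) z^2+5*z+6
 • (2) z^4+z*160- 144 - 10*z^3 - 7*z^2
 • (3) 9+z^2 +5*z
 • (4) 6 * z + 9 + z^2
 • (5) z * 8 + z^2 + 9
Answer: 4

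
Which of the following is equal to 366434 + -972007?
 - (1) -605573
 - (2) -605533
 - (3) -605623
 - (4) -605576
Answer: 1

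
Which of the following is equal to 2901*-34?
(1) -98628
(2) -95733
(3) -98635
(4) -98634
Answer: 4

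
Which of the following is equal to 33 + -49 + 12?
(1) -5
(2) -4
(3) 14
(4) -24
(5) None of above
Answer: 2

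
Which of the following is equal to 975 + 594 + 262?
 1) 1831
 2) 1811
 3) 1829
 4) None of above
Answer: 1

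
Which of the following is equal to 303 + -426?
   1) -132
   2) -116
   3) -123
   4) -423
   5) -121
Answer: 3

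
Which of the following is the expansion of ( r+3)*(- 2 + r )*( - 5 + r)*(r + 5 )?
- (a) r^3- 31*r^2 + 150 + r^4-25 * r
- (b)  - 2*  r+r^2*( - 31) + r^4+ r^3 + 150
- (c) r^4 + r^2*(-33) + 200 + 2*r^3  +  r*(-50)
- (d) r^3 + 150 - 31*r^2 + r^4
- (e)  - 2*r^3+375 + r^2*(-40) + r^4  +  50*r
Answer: a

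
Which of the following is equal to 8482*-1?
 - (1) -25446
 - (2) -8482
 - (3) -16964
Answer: 2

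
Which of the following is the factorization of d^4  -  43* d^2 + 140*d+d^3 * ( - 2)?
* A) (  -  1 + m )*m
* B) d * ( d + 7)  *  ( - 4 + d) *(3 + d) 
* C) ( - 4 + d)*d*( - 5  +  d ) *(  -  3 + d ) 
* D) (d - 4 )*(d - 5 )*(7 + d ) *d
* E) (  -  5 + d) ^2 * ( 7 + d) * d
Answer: D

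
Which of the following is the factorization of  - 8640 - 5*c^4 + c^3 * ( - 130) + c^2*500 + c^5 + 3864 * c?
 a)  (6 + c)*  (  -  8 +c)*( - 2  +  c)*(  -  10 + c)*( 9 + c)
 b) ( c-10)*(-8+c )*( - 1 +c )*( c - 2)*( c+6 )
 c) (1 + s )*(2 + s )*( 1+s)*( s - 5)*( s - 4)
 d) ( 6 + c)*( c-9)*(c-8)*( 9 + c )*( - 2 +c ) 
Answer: a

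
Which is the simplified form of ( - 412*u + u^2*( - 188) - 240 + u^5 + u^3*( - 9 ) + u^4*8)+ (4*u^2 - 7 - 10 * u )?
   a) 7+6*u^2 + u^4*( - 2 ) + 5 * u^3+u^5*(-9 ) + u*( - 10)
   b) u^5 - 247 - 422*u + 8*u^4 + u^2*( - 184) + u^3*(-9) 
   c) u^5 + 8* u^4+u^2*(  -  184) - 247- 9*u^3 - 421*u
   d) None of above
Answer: b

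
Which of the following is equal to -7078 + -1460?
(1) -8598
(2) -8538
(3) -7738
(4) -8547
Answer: 2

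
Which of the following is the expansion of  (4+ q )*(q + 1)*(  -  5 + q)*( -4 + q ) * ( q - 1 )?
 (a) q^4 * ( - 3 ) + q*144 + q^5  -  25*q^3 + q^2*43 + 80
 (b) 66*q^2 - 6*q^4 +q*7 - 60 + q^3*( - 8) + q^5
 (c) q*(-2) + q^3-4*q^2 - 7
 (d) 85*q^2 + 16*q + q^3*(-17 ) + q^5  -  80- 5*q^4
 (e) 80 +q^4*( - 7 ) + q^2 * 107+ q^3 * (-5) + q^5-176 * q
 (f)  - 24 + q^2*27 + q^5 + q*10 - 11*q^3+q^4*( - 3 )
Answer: d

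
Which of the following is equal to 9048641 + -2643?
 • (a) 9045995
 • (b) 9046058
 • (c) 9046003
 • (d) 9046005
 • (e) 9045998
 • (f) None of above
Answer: e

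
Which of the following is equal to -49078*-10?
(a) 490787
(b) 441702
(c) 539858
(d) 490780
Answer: d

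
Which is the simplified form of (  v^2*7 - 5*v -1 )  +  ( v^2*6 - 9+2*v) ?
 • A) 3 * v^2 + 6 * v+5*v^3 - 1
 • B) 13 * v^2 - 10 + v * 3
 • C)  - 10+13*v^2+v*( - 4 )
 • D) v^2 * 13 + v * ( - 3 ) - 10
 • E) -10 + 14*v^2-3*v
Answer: D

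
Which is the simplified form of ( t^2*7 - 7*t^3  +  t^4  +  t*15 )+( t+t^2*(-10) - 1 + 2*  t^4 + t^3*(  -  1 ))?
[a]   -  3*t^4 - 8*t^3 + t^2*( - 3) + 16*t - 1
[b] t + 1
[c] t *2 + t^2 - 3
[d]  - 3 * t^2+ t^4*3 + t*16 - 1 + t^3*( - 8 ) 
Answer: d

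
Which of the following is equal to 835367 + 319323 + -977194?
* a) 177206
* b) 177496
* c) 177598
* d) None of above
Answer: b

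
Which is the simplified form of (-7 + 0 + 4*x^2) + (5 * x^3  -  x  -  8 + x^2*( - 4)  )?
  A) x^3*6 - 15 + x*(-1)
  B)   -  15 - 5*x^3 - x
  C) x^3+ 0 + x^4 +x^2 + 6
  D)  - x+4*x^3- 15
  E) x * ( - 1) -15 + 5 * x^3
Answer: E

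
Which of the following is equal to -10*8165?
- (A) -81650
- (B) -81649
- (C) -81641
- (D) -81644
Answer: A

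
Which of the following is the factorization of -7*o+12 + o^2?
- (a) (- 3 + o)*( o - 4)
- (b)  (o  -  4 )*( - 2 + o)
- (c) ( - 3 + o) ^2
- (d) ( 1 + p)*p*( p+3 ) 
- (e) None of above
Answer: a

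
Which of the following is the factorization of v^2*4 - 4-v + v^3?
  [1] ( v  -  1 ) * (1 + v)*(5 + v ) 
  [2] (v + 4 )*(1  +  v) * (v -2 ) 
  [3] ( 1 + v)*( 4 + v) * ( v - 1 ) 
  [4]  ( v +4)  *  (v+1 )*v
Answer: 3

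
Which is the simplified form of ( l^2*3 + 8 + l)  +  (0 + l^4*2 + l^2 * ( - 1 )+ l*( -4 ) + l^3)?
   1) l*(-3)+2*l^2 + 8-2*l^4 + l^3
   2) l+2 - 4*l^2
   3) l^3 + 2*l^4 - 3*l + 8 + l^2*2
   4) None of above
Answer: 3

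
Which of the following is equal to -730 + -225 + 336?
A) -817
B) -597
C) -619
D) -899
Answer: C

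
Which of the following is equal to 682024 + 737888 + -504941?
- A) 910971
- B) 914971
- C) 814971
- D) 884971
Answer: B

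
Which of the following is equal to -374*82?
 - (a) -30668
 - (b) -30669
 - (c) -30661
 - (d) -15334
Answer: a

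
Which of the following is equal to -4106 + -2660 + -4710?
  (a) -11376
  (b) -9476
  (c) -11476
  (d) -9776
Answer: c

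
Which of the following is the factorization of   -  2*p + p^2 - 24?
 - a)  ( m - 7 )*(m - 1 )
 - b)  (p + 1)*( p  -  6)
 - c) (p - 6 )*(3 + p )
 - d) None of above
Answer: d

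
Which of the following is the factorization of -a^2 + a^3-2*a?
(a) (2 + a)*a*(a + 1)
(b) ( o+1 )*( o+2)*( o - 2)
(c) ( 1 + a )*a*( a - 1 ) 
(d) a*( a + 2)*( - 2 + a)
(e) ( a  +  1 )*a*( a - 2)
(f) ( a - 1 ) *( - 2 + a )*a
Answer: e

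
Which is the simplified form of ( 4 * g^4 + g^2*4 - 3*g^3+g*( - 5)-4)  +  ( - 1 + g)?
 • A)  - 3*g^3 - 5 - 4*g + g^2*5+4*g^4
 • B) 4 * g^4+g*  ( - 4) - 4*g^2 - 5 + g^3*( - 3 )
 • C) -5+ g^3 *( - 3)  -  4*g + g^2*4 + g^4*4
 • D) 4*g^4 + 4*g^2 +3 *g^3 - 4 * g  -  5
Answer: C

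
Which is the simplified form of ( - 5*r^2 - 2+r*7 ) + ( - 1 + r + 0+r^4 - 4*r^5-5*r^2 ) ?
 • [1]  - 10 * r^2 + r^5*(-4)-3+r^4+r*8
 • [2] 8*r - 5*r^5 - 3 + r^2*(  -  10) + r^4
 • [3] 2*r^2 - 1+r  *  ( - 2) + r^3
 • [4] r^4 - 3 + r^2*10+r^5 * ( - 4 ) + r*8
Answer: 1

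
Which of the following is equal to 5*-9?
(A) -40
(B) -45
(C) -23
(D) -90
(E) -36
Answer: B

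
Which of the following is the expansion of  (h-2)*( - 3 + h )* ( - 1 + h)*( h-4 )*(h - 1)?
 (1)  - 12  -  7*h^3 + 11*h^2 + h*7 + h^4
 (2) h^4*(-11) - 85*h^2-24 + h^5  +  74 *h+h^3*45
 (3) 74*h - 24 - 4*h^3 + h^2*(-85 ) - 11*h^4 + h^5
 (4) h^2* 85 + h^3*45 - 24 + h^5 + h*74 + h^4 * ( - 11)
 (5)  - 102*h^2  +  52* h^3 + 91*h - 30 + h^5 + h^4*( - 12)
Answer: 2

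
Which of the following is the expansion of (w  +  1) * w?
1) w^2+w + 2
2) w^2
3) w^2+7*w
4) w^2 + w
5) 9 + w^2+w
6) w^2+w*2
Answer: 4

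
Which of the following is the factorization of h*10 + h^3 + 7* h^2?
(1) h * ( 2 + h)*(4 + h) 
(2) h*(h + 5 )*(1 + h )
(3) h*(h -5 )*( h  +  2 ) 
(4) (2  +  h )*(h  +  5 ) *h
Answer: 4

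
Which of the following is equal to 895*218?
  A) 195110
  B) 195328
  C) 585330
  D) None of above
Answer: A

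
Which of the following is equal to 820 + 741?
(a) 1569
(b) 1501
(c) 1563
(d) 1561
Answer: d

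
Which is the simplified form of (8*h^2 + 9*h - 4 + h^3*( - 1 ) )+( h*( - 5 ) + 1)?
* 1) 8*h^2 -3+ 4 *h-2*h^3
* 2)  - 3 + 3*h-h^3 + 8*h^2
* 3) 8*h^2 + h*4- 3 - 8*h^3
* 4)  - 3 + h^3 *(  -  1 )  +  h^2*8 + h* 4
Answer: 4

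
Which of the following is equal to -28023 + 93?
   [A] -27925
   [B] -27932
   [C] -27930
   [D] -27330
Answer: C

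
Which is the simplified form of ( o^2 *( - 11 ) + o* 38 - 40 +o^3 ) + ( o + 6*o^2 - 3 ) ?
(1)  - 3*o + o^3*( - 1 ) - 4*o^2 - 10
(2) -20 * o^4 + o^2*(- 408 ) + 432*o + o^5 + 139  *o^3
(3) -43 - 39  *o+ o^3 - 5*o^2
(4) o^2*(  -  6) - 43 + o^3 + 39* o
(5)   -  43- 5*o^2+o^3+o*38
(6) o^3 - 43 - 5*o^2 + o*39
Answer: 6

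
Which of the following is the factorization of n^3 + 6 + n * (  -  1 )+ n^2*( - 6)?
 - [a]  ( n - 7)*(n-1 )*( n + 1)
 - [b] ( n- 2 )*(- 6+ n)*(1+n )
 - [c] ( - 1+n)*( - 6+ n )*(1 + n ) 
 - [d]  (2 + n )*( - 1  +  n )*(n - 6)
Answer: c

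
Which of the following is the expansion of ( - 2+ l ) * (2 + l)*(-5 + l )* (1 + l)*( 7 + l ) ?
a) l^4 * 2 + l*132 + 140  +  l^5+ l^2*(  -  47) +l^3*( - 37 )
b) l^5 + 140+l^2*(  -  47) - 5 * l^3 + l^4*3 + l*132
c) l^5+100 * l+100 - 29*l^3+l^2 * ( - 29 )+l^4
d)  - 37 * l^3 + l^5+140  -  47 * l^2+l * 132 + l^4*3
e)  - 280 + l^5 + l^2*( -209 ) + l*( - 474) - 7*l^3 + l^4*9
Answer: d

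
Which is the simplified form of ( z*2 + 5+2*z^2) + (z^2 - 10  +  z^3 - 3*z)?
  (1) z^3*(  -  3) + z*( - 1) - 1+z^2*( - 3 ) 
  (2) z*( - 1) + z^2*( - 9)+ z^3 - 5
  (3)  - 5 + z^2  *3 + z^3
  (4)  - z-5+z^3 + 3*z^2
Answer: 4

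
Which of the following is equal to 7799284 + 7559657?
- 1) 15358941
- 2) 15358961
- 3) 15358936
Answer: 1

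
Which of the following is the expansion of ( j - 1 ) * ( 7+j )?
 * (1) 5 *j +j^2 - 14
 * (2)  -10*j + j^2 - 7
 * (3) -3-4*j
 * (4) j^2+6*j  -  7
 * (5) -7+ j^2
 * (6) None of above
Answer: 4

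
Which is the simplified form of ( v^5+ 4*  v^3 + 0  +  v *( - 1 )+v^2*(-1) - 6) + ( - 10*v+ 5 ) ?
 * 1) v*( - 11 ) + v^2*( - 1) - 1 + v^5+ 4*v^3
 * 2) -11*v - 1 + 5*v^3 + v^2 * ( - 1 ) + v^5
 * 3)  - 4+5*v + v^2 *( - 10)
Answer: 1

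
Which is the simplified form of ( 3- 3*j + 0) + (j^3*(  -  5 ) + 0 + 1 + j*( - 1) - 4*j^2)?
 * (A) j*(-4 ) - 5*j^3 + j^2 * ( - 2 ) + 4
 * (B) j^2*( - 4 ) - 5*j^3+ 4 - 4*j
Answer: B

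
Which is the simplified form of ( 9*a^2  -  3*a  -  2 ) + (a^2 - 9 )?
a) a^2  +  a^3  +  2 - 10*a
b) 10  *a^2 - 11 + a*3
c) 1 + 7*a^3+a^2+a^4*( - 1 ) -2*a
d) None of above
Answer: d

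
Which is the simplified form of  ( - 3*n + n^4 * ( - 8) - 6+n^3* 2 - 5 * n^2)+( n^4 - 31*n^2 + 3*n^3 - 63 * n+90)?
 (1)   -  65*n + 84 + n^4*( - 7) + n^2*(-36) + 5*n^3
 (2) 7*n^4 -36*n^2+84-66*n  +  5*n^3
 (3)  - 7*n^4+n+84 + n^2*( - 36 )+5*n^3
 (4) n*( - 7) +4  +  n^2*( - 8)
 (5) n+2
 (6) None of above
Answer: 6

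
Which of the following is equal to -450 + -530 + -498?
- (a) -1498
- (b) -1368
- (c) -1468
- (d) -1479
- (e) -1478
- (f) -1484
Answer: e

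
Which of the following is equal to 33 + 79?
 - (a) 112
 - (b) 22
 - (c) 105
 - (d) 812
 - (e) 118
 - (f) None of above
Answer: a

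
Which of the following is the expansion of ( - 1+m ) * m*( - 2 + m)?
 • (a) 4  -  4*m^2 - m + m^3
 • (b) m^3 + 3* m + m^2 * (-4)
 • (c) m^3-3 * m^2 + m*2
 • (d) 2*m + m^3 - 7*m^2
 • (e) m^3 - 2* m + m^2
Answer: c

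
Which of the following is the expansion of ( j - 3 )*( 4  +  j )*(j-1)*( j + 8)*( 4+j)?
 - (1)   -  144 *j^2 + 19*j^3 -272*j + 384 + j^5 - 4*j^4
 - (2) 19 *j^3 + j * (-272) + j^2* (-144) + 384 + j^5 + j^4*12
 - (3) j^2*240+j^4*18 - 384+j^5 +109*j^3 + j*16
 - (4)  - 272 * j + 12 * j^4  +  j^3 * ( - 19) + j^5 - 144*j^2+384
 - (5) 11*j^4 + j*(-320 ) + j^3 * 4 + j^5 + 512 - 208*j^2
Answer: 2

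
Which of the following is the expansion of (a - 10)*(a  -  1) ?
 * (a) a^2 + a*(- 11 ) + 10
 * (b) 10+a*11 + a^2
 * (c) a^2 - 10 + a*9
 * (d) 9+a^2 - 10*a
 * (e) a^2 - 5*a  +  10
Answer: a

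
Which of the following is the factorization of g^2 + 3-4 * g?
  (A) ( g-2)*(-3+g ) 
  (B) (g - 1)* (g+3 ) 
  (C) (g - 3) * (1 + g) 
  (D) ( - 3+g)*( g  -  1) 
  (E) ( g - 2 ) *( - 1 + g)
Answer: D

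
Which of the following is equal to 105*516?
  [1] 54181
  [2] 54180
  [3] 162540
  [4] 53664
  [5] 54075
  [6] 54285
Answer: 2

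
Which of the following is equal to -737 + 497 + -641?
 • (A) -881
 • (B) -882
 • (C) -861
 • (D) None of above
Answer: A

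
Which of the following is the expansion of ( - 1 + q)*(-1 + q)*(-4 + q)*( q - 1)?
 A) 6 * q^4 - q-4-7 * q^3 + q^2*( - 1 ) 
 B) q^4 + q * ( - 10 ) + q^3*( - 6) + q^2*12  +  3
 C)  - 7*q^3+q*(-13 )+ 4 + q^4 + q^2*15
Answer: C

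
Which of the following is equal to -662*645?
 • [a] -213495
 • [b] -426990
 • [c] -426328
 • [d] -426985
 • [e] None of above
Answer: b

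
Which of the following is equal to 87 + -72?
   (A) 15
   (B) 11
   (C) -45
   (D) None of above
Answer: A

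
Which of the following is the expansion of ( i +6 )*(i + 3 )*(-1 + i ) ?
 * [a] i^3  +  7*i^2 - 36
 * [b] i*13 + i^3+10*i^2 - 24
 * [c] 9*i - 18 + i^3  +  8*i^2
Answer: c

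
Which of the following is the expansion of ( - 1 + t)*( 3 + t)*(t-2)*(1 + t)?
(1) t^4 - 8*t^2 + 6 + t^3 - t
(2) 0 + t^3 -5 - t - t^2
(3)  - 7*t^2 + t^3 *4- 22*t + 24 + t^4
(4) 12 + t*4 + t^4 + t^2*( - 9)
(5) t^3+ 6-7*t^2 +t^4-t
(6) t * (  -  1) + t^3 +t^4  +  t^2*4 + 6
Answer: 5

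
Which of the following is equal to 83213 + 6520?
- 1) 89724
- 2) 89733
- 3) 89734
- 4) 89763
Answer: 2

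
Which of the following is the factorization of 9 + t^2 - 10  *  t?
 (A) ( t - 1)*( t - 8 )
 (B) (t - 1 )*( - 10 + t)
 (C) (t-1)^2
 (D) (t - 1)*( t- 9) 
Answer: D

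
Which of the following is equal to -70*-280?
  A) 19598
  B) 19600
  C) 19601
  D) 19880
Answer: B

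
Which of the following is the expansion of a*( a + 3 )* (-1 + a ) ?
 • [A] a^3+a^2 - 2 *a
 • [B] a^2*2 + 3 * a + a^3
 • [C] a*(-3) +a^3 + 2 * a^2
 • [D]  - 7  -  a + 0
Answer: C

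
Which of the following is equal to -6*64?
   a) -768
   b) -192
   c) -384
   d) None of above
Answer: c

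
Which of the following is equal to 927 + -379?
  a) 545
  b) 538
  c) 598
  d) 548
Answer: d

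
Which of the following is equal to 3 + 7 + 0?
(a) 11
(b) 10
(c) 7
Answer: b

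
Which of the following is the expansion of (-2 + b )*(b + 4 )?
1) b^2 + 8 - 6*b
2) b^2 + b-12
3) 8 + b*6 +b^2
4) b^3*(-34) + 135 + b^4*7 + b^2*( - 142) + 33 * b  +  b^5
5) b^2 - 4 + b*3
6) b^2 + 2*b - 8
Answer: 6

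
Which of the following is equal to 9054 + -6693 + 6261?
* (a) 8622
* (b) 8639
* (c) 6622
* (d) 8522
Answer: a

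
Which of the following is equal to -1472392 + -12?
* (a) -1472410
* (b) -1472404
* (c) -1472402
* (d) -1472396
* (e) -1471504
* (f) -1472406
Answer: b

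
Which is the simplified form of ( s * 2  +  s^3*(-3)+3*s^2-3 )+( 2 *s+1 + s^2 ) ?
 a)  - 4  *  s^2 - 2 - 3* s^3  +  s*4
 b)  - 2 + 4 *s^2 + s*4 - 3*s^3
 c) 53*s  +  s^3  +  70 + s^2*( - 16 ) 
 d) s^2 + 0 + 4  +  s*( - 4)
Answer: b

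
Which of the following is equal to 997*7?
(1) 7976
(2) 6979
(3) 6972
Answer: 2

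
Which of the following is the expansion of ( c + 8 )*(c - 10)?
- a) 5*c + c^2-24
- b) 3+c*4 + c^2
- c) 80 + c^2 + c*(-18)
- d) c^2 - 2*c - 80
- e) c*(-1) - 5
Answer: d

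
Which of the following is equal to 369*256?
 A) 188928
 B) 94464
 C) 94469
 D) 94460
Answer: B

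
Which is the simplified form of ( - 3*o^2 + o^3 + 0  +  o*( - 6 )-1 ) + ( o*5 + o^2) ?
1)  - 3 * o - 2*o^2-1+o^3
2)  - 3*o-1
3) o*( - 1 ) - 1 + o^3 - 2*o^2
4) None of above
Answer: 3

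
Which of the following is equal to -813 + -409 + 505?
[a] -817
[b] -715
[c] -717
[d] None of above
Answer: c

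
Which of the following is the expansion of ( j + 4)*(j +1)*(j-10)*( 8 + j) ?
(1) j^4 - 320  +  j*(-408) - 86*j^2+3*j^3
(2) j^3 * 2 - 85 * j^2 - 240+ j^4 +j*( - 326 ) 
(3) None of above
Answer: 1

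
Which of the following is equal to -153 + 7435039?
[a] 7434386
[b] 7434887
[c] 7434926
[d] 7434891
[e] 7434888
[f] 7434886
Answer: f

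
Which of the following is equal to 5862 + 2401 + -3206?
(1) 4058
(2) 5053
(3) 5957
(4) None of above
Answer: 4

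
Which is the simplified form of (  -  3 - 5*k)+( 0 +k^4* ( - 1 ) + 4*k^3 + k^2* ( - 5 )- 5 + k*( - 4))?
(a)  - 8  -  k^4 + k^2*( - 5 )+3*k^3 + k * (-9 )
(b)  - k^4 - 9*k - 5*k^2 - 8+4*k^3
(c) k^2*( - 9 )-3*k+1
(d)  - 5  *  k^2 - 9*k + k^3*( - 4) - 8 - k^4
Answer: b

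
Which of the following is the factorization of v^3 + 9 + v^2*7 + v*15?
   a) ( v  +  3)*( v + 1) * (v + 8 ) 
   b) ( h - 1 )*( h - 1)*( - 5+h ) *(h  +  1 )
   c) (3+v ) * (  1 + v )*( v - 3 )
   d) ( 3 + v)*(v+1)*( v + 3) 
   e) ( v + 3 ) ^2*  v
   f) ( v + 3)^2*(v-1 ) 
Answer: d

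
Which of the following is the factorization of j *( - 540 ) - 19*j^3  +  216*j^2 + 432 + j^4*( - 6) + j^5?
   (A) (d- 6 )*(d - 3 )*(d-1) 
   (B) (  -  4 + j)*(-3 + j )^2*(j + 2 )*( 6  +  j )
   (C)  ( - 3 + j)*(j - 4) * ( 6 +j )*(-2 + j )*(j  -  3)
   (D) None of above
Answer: C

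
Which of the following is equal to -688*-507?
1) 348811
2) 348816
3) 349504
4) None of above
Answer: 2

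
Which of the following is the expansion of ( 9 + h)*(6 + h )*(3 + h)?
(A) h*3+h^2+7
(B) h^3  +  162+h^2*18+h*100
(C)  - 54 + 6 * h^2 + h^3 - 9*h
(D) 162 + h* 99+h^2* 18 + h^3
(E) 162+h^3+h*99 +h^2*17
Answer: D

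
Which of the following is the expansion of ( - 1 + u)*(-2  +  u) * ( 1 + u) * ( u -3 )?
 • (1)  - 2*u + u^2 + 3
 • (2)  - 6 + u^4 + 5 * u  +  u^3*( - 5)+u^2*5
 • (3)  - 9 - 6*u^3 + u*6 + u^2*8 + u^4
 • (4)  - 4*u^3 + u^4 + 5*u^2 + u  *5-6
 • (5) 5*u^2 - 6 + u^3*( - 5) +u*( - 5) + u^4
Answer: 2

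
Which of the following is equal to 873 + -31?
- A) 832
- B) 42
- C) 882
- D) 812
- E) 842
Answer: E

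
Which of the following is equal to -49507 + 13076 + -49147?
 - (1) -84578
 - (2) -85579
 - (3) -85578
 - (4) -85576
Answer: 3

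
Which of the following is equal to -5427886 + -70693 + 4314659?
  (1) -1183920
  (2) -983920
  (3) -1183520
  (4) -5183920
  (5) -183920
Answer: 1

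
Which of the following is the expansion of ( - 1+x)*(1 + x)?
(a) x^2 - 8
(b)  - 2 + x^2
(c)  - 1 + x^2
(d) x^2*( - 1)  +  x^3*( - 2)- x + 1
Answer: c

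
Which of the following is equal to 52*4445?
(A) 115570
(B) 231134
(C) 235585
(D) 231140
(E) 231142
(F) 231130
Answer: D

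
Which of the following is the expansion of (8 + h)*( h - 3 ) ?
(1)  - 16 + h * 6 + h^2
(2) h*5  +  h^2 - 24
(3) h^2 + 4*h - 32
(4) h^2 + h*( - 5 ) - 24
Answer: 2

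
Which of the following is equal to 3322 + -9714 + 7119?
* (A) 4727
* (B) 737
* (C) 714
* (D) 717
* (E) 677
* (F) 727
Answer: F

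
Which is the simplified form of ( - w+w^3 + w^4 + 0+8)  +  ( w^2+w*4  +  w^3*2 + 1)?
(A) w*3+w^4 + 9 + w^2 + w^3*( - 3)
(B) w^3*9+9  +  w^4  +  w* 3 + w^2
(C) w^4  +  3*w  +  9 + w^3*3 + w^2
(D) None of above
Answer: C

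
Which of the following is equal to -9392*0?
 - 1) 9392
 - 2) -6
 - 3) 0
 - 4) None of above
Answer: 3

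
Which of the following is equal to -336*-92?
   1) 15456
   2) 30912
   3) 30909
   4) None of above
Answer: 2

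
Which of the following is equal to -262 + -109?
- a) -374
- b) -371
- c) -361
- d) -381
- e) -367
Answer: b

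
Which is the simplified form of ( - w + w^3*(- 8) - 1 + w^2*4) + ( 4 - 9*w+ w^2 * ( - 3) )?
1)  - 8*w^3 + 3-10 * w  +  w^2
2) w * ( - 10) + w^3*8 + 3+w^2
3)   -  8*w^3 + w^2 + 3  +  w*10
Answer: 1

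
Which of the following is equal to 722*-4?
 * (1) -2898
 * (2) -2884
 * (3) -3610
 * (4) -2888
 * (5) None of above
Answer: 4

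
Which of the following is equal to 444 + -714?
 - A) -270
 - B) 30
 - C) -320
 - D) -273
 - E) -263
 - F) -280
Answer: A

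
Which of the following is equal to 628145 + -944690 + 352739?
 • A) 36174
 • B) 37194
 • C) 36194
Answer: C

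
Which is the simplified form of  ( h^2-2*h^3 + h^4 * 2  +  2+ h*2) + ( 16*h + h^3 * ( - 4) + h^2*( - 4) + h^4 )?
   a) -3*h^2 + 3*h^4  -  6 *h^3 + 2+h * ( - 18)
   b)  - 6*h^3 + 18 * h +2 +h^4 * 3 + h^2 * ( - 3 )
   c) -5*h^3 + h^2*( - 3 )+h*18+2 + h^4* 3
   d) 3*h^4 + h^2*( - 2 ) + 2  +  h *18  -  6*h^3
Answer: b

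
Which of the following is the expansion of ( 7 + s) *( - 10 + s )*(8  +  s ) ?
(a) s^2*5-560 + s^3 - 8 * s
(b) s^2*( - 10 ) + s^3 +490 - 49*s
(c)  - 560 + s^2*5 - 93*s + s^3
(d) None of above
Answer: d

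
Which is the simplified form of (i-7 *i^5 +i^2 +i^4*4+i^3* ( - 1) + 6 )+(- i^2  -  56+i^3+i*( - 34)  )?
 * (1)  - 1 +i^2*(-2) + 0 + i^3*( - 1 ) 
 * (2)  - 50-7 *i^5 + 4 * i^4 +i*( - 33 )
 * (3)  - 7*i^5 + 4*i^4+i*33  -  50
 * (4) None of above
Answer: 2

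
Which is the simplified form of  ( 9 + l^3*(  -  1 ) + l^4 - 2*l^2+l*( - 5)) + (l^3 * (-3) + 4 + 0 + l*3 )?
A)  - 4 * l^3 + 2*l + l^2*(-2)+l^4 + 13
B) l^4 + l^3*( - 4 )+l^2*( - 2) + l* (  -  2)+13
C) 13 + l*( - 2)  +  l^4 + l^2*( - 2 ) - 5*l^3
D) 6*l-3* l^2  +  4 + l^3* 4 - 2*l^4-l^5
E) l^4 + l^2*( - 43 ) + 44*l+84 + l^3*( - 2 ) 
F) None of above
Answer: B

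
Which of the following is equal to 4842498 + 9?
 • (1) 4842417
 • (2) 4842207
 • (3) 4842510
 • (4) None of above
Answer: 4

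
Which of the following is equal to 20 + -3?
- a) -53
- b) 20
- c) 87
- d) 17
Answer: d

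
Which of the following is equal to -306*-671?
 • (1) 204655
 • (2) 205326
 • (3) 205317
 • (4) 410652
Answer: 2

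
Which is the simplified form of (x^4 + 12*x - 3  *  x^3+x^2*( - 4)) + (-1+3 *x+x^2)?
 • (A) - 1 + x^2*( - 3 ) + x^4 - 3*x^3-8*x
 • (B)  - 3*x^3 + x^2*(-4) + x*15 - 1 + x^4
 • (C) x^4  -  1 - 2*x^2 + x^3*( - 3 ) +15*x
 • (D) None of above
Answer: D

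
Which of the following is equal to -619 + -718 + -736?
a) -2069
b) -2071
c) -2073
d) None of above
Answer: c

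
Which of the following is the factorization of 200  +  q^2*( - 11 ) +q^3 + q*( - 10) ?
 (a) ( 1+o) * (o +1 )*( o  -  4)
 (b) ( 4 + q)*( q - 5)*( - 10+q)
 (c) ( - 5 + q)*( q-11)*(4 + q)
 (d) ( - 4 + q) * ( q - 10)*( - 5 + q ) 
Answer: b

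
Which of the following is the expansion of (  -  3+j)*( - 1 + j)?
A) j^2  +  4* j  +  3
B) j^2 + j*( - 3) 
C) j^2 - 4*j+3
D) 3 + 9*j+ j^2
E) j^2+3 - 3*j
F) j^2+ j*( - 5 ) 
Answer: C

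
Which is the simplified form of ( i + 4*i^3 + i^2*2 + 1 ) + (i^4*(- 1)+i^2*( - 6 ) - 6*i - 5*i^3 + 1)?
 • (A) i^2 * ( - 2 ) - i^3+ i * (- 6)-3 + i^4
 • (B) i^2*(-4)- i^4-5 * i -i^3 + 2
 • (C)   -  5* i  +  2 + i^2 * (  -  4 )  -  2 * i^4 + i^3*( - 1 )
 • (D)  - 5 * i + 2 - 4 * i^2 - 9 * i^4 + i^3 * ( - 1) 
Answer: B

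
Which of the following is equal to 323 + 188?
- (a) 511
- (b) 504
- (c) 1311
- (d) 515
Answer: a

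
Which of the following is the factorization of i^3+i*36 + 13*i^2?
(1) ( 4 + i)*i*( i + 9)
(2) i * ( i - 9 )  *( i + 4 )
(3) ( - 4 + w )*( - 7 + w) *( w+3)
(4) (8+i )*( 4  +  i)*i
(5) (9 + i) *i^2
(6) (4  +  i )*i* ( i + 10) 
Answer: 1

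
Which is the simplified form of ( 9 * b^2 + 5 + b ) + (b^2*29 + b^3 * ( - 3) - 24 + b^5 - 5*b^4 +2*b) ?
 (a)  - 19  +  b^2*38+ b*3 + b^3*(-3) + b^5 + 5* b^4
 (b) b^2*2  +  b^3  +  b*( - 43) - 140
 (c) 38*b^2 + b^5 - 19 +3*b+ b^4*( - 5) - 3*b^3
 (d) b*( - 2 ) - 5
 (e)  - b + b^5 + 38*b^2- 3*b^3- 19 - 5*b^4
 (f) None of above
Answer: c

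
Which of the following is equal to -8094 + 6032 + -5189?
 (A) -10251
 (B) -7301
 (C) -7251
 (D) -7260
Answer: C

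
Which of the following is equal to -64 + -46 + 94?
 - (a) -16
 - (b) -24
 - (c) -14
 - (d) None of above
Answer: a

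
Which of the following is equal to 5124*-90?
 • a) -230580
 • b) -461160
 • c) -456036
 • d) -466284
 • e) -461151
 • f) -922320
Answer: b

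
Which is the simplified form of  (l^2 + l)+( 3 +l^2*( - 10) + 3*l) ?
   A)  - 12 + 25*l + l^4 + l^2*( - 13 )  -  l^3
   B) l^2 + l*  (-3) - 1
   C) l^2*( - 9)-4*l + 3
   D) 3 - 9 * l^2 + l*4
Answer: D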